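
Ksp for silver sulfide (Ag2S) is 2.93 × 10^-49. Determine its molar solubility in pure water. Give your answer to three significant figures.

s = 4.18 × 10^-17 M

Ag2S(s) ⇌ 2 Ag^+(aq) + S^2-(aq)
Ksp = [Ag^+]^2[S^2-]
If s mol/L of Ag2S dissolves, [Ag^+] = 2s and [S^2-] = s.
Substituting: Ksp = (2s)^2s = 4s^3
s = (2.93 × 10^-49 / 4)^(1/3) = 4.18 × 10^-17 M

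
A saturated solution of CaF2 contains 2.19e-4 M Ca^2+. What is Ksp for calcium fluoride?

Ksp = 4.20 x 10^-11

CaF2(s) ⇌ Ca^2+ + 2 F^-
Stoichiometry gives [F^-] = (2/1)[Ca^2+] = 4.380 × 10^-4 M.
Ksp = [Ca^2+][F^-]^2
Ksp = 2.19 × 10^-4 × (4.380 × 10^-4)^2 = 4.20 x 10^-11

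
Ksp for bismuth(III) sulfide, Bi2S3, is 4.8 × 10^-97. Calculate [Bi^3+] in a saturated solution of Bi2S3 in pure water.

Bi2S3(s) <=> 2 Bi^3+(aq) + 3 S^2-(aq)
Ksp = [Bi^3+]^2[S^2-]^3
For each mole of Bi2S3 that dissolves: [Bi^3+] = 2s, [S^2-] = 3s.
So Ksp = (2s)^2 × (3s)^3 = 108s^5
s = (4.8 × 10^-97 / 108)^(1/5) = 2.14 × 10^-20 M
[Bi^3+] = 2s = 4.3 x 10^-20 M

[Bi^3+] = 4.3e-20 M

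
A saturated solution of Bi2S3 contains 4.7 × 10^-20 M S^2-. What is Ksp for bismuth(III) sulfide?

Ksp = 1.0 x 10^-97

Bi2S3(s) ⇌ 2 Bi^3+(aq) + 3 S^2-(aq)
Stoichiometry gives [Bi^3+] = (2/3)[S^2-] = 3.13 × 10^-20 M.
Ksp = [Bi^3+]^2[S^2-]^3
Ksp = (3.13 × 10^-20)^2 × (4.7 × 10^-20)^3 = 1.0 × 10^-97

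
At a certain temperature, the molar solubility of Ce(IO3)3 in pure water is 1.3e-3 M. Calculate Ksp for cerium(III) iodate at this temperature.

Ce(IO3)3(s) ⇌ Ce^3+ + 3 IO3^-
If s mol/L of Ce(IO3)3 dissolves, [Ce^3+] = s and [IO3^-] = 3s.
Ksp = [Ce^3+][IO3^-]^3
Substituting: Ksp = s(3s)^3 = 27s^4
Ksp = 27 × (1.3 x 10^-3)^4 = 7.7 × 10^-11

7.7 × 10^-11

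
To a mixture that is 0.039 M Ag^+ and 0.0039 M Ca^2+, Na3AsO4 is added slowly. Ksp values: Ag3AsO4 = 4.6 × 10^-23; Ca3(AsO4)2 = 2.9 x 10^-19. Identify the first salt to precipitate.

Precipitation of each salt starts when its ion product equals its Ksp.
For Ag3AsO4: 4.6 × 10^-23 = (0.039)^3 × [AsO4^3-]  ⇒  [AsO4^3-] = 7.8 × 10^-19 M.
For Ca3(AsO4)2: 2.9 x 10^-19 = (0.0039)^3 × [AsO4^3-]^2  ⇒  [AsO4^3-] = 2.2 × 10^-6 M.
The salt with the lower threshold [AsO4^3-] precipitates first: Ag3AsO4.

Ag3AsO4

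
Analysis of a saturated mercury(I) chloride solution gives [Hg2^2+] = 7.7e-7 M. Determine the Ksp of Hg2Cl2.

Hg2Cl2(s) ⇌ Hg2^2+(aq) + 2 Cl^-(aq)
Stoichiometry gives [Cl^-] = (2/1)[Hg2^2+] = 1.54 × 10^-6 M.
Ksp = [Hg2^2+][Cl^-]^2
Ksp = 7.7 × 10^-7 × (1.54 x 10^-6)^2 = 1.8 × 10^-18

Ksp ≈ 1.8 × 10^-18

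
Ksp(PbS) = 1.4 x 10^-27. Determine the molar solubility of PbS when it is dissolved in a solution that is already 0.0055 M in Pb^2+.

s ≈ 2.5e-25 M

PbS(s) <=> Pb^2+(aq) + S^2-(aq)
Ksp = [Pb^2+][S^2-]
If s mol/L dissolves here, [Pb^2+] = 0.0055 + s ≈ 0.0055, [S^2-] = s (Ksp is small, so little additional dissolves).
Ksp ≈ 0.0055 × s
s = 2.5 × 10^-25 M
Check: s = 2.5 × 10^-25 ≪ 0.0055, so the approximation is valid.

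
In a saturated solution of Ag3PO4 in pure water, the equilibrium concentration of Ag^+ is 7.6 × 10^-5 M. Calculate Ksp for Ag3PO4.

Ksp ≈ 1.1e-17

Ag3PO4(s) ⇌ 3 Ag^+(aq) + PO4^3-(aq)
Stoichiometry gives [PO4^3-] = (1/3)[Ag^+] = 2.53 x 10^-5 M.
Ksp = [Ag^+]^3[PO4^3-]
Ksp = (7.6 × 10^-5)^3 × 2.53 x 10^-5 = 1.1 × 10^-17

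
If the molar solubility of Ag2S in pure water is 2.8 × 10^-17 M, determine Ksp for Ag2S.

Ag2S(s) <=> 2 Ag^+ + S^2-
With molar solubility s: [Ag^+] = 2s, [S^2-] = s.
Ksp = [Ag^+]^2[S^2-]
Ksp = (2s)^2s = 4s^3
Ksp = 4 × (2.8 × 10^-17)^3 = 8.8 × 10^-50

Ksp = 8.8e-50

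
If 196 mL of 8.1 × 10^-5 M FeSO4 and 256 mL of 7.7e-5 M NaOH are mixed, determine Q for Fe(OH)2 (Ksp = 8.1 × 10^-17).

Total volume = 196 + 256 = 452 mL.
[Fe^2+] = 8.1 × 10^-5 × (196/452) = 3.51 x 10^-5 M
[OH^-] = 7.7 × 10^-5 × (256/452) = 4.36 × 10^-5 M
Fe(OH)2(s) ⇌ Fe^2+ + 2 OH^-, so Q = [Fe^2+][OH^-]^2
Q = (3.51 x 10^-5)(4.36 × 10^-5)^2 = 6.7 x 10^-14
Q > Ksp, so Fe(OH)2 will precipitate.

Q ≈ 6.7 × 10^-14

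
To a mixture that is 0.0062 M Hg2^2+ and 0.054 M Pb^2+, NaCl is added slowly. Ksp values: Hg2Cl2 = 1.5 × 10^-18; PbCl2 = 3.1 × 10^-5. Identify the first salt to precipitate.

Precipitation of each salt starts when its ion product equals its Ksp.
For Hg2Cl2: 1.5 × 10^-18 = 0.0062 × [Cl^-]^2  ⇒  [Cl^-] = 1.6 × 10^-8 M.
For PbCl2: 3.1 × 10^-5 = 0.054 × [Cl^-]^2  ⇒  [Cl^-] = 2.4 × 10^-2 M.
The salt with the lower threshold [Cl^-] precipitates first: Hg2Cl2.

Hg2Cl2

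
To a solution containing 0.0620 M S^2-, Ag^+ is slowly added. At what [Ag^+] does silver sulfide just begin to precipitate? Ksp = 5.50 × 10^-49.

Ag2S(s) <=> 2 Ag^+ + S^2-
Ksp = [Ag^+]^2[S^2-]
Precipitation begins when Q = Ksp. With [S^2-] = 0.0620 M:
5.50 × 10^-49 = (0.0620) × [Ag^+]^2
[Ag^+] = (5.50 × 10^-49 / 6.20 x 10^-2)^(1/2) = 2.98 x 10^-24 M

[Ag^+] = 2.98 × 10^-24 M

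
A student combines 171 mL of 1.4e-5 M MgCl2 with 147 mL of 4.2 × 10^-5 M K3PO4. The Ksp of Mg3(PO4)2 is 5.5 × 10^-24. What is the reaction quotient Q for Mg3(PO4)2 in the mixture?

Q = 1.6 × 10^-25

Total volume = 171 + 147 = 318 mL.
[Mg^2+] = 1.4 x 10^-5 × (171/318) = 7.53 × 10^-6 M
[PO4^3-] = 4.2 × 10^-5 × (147/318) = 1.94 x 10^-5 M
Mg3(PO4)2(s) ⇌ 3 Mg^2+ + 2 PO4^3-, so Q = [Mg^2+]^3[PO4^3-]^2
Q = (7.53 x 10^-6)^3(1.94 x 10^-5)^2 = 1.6 × 10^-25
Q < Ksp, so no precipitate of Mg3(PO4)2 forms.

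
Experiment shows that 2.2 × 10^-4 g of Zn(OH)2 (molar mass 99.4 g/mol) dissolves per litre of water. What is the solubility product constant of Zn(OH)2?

Ksp = 4.3e-17

Molar solubility s = (2.2 × 10^-4 g/L) / (99.4 g/mol) = 2.21 × 10^-6 M.
Zn(OH)2(s) ⇌ Zn^2+(aq) + 2 OH^-(aq)
For each mole of Zn(OH)2 that dissolves: [Zn^2+] = s, [OH^-] = 2s.
Ksp = [Zn^2+][OH^-]^2
Ksp = s(2s)^2 = 4s^3
With s = 2.21 × 10^-6: Ksp = 4.3 x 10^-17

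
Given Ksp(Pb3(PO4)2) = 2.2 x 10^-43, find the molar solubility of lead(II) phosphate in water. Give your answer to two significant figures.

s = 1.2 × 10^-9 M

Pb3(PO4)2(s) ⇌ 3 Pb^2+(aq) + 2 PO4^3-(aq)
Ksp = [Pb^2+]^3[PO4^3-]^2
With molar solubility s: [Pb^2+] = 3s, [PO4^3-] = 2s.
Substituting: Ksp = (3s)^3(2s)^2 = 108s^5
s = (2.2 x 10^-43 / 108)^(1/5) = 1.2 × 10^-9 M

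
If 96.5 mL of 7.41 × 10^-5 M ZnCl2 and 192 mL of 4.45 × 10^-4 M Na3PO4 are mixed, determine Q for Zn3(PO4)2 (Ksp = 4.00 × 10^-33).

Total volume = 96.5 + 192 = 288.5 mL.
[Zn^2+] = 7.41 × 10^-5 × (96.5/288.5) = 2.479 x 10^-5 M
[PO4^3-] = 4.45 × 10^-4 × (192/288.5) = 2.962 × 10^-4 M
Zn3(PO4)2(s) ⇌ 3 Zn^2+ + 2 PO4^3-, so Q = [Zn^2+]^3[PO4^3-]^2
Q = (2.479 × 10^-5)^3(2.962 × 10^-4)^2 = 1.34 × 10^-21
Q > Ksp, so Zn3(PO4)2 will precipitate.

Q ≈ 1.34 × 10^-21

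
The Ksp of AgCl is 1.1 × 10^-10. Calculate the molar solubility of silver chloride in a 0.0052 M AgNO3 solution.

AgCl(s) ⇌ Ag^+(aq) + Cl^-(aq)
Ksp = [Ag^+][Cl^-]
Let s = moles of AgCl that dissolve per litre. [Ag^+] = 0.0052 + s ≈ 0.0052, [Cl^-] = s (common-ion effect: Ag^+ is already 0.0052 M).
Ksp ≈ 0.0052 × s
s = 2.1 × 10^-8 M
Check: s = 2.1 × 10^-8 ≪ 0.0052, so the approximation is valid.

s ≈ 2.1 × 10^-8 M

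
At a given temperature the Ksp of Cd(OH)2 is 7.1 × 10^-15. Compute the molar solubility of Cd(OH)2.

Cd(OH)2(s) <=> Cd^2+(aq) + 2 OH^-(aq)
Ksp = [Cd^2+][OH^-]^2
With molar solubility s: [Cd^2+] = s, [OH^-] = 2s.
Substituting: Ksp = s(2s)^2 = 4s^3
s = (7.1 × 10^-15 / 4)^(1/3) = 1.2 × 10^-5 M

s = 1.2e-5 M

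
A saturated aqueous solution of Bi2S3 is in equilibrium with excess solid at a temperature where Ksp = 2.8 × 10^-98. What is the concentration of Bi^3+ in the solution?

[Bi^3+] = 2.4e-20 M

Bi2S3(s) ⇌ 2 Bi^3+(aq) + 3 S^2-(aq)
Ksp = [Bi^3+]^2[S^2-]^3
For each mole of Bi2S3 that dissolves: [Bi^3+] = 2s, [S^2-] = 3s.
Ksp = (2s)^2(3s)^3 = 108s^5
s^5 = 2.8 × 10^-98 / 108, so s = 1.21 × 10^-20 M
[Bi^3+] = 2s = 2.4 × 10^-20 M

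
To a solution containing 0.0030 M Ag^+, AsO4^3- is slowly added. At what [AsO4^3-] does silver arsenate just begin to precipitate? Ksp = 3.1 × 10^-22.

[AsO4^3-] ≈ 1.1 × 10^-14 M

Ag3AsO4(s) ⇌ 3 Ag^+ + AsO4^3-
Ksp = [Ag^+]^3[AsO4^3-]
Precipitation begins when Q = Ksp. With [Ag^+] = 0.0030 M:
3.1 × 10^-22 = (0.0030)^3 × [AsO4^3-]
[AsO4^3-] = (3.1 × 10^-22 / 2.70 x 10^-8) = 1.1 × 10^-14 M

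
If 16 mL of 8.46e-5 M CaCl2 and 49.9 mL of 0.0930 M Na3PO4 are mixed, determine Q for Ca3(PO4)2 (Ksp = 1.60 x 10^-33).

4.30e-17

Total volume = 16 + 49.9 = 65.9 mL.
[Ca^2+] = 8.46 × 10^-5 × (16/65.9) = 2.054 × 10^-5 M
[PO4^3-] = 9.30 × 10^-2 × (49.9/65.9) = 7.042 × 10^-2 M
Ca3(PO4)2(s) ⇌ 3 Ca^2+(aq) + 2 PO4^3-(aq), so Q = [Ca^2+]^3[PO4^3-]^2
Q = (2.054 x 10^-5)^3(7.042 × 10^-2)^2 = 4.30 × 10^-17
Q > Ksp, so Ca3(PO4)2 will precipitate.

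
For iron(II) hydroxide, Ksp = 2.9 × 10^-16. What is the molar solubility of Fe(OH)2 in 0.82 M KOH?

4.3e-16 M

Fe(OH)2(s) <=> Fe^2+(aq) + 2 OH^-(aq)
Ksp = [Fe^2+][OH^-]^2
If s mol/L dissolves here, [Fe^2+] = s, [OH^-] = 0.82 + 2s ≈ 0.82 (common-ion effect: OH^- is already 0.82 M).
Ksp ≈ s × (0.82)^2
s = 4.3 × 10^-16 M
Check: 2s = 8.6 x 10^-16 ≪ 0.82, so the approximation is valid.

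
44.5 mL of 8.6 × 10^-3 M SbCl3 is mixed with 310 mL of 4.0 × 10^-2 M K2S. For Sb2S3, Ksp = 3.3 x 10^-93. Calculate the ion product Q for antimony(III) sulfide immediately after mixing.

Q ≈ 5.0 × 10^-11

Total volume = 44.5 + 310 = 354.5 mL.
[Sb^3+] = 8.6 × 10^-3 × (44.5/354.5) = 1.08 × 10^-3 M
[S^2-] = 4.0 × 10^-2 × (310/354.5) = 3.50 × 10^-2 M
Sb2S3(s) ⇌ 2 Sb^3+ + 3 S^2-, so Q = [Sb^3+]^2[S^2-]^3
Q = (1.08 × 10^-3)^2(3.50 x 10^-2)^3 = 5.0 × 10^-11
Q > Ksp, so Sb2S3 will precipitate.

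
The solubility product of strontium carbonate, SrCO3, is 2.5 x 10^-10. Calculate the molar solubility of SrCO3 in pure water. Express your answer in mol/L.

s ≈ 1.6 × 10^-5 M

SrCO3(s) <=> Sr^2+(aq) + CO3^2-(aq)
Ksp = [Sr^2+][CO3^2-]
Let s = molar solubility. Then [Sr^2+] = s and [CO3^2-] = s.
Ksp = s × s = s^2
s = (2.5 x 10^-10)^(1/2) = 1.6 × 10^-5 M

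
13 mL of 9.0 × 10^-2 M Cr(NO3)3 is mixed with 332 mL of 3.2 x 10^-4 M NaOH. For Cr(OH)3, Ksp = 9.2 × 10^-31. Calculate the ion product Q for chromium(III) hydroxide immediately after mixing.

Total volume = 13 + 332 = 345 mL.
[Cr^3+] = 9.0 × 10^-2 × (13/345) = 3.39 × 10^-3 M
[OH^-] = 3.2 x 10^-4 × (332/345) = 3.08 × 10^-4 M
Cr(OH)3(s) ⇌ Cr^3+(aq) + 3 OH^-(aq), so Q = [Cr^3+][OH^-]^3
Q = (3.39 × 10^-3)(3.08 × 10^-4)^3 = 9.9 × 10^-14
Q > Ksp, so Cr(OH)3 will precipitate.

Q ≈ 9.9 x 10^-14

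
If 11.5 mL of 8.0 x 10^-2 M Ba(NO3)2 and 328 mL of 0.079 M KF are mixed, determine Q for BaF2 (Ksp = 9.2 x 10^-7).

Q = 1.6 × 10^-5

Total volume = 11.5 + 328 = 339.5 mL.
[Ba^2+] = 8.0 × 10^-2 × (11.5/339.5) = 2.71 x 10^-3 M
[F^-] = 7.9 x 10^-2 × (328/339.5) = 7.63 x 10^-2 M
BaF2(s) <=> Ba^2+(aq) + 2 F^-(aq), so Q = [Ba^2+][F^-]^2
Q = (2.71 × 10^-3)(7.63 x 10^-2)^2 = 1.6 × 10^-5
Q > Ksp, so BaF2 will precipitate.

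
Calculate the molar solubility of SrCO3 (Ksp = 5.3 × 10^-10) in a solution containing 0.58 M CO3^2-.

SrCO3(s) <=> Sr^2+ + CO3^2-
Ksp = [Sr^2+][CO3^2-]
Let s be the molar solubility in this solution. [Sr^2+] = s, [CO3^2-] = 0.58 + s ≈ 0.58 (Ksp is small, so little additional dissolves).
Ksp ≈ s × 0.58
s = 9.1 × 10^-10 M
Check: s = 9.1 × 10^-10 ≪ 0.58, so the approximation is valid.

9.1 × 10^-10 M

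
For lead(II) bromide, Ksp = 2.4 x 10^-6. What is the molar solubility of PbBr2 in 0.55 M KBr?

s ≈ 7.9e-6 M

PbBr2(s) <=> Pb^2+(aq) + 2 Br^-(aq)
Ksp = [Pb^2+][Br^-]^2
If s mol/L dissolves here, [Pb^2+] = s, [Br^-] = 0.55 + 2s ≈ 0.55 (common-ion effect: Br^- is already 0.55 M).
Ksp ≈ s × (0.55)^2
s = 7.9 × 10^-6 M
Check: 2s = 1.6 × 10^-5 ≪ 0.55, so the approximation is valid.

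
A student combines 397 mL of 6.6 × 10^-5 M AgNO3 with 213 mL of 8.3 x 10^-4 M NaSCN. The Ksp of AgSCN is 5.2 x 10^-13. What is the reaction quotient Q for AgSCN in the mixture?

Total volume = 397 + 213 = 610 mL.
[Ag^+] = 6.6 x 10^-5 × (397/610) = 4.30 × 10^-5 M
[SCN^-] = 8.3 x 10^-4 × (213/610) = 2.90 × 10^-4 M
AgSCN(s) <=> Ag^+ + SCN^-, so Q = [Ag^+][SCN^-]
Q = (4.30 × 10^-5)(2.90 x 10^-4) = 1.2 × 10^-8
Q > Ksp, so AgSCN will precipitate.

Q = 1.2 × 10^-8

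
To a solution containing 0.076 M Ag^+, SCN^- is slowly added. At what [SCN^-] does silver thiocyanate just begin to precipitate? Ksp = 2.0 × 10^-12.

[SCN^-] = 2.6 × 10^-11 M

AgSCN(s) ⇌ Ag^+ + SCN^-
Ksp = [Ag^+][SCN^-]
Precipitation begins when Q = Ksp. With [Ag^+] = 0.076 M:
2.0 × 10^-12 = (0.076) × [SCN^-]
[SCN^-] = (2.0 × 10^-12 / 7.6 × 10^-2) = 2.6 × 10^-11 M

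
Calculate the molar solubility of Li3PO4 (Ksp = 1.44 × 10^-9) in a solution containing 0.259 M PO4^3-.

Li3PO4(s) ⇌ 3 Li^+ + PO4^3-
Ksp = [Li^+]^3[PO4^3-]
If s mol/L dissolves here, [Li^+] = 3s, [PO4^3-] = 0.259 + s ≈ 0.259 (since the PO4^3- already present dominates).
Ksp ≈ (3s)^3 × 0.259
s = 5.91 × 10^-4 M
Check: s = 5.9 × 10^-4 ≪ 0.259, so the approximation is valid.

s = 5.91e-4 M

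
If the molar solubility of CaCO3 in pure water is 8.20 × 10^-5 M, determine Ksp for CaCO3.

CaCO3(s) ⇌ Ca^2+ + CO3^2-
Let s = molar solubility. Then [Ca^2+] = s and [CO3^2-] = s.
Ksp = [Ca^2+][CO3^2-]
Ksp = s × s = s^2
Ksp = (8.20 × 10^-5)^2 = 6.72 x 10^-9

Ksp = 6.72 x 10^-9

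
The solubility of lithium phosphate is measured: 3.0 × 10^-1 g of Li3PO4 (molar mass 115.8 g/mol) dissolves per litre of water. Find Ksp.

Ksp ≈ 1.2 × 10^-9

Molar solubility s = (3.0 × 10^-1 g/L) / (115.8 g/mol) = 2.59 × 10^-3 M.
Li3PO4(s) ⇌ 3 Li^+(aq) + PO4^3-(aq)
Let s = molar solubility. Then [Li^+] = 3s and [PO4^3-] = s.
Ksp = [Li^+]^3[PO4^3-]
Substituting: Ksp = (3s)^3s = 27s^4
Ksp = 27 × (2.59 × 10^-3)^4 = 1.2 x 10^-9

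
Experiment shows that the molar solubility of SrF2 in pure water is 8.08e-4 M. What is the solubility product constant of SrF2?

Ksp = 2.11 × 10^-9

SrF2(s) ⇌ Sr^2+(aq) + 2 F^-(aq)
If s mol/L of SrF2 dissolves, [Sr^2+] = s and [F^-] = 2s.
Ksp = [Sr^2+][F^-]^2
Substituting: Ksp = s(2s)^2 = 4s^3
Ksp = 4 × (8.08 × 10^-4)^3 = 2.11 × 10^-9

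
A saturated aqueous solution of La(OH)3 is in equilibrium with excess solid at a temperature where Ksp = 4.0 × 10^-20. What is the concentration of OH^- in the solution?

[OH^-] = 1.9e-5 M

La(OH)3(s) <=> La^3+ + 3 OH^-
Ksp = [La^3+][OH^-]^3
Let s = molar solubility. Then [La^3+] = s and [OH^-] = 3s.
So Ksp = s × (3s)^3 = 27s^4
Solving, s = (4.0 × 10^-20/27)^(1/4) = 6.20 x 10^-6 M
[OH^-] = 3s = 1.9 × 10^-5 M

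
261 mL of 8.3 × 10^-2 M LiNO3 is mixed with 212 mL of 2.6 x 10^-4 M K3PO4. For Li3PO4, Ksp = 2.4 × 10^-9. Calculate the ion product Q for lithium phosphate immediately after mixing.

Total volume = 261 + 212 = 473 mL.
[Li^+] = 8.3 × 10^-2 × (261/473) = 4.58 × 10^-2 M
[PO4^3-] = 2.6 × 10^-4 × (212/473) = 1.17 × 10^-4 M
Li3PO4(s) <=> 3 Li^+(aq) + PO4^3-(aq), so Q = [Li^+]^3[PO4^3-]
Q = (4.58 × 10^-2)^3(1.17 × 10^-4) = 1.1 × 10^-8
Q > Ksp, so Li3PO4 will precipitate.

Q = 1.1e-8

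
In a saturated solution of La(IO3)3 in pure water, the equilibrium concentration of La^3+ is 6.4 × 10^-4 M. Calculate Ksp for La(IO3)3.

Ksp ≈ 4.5e-12

La(IO3)3(s) ⇌ La^3+ + 3 IO3^-
Stoichiometry gives [IO3^-] = (3/1)[La^3+] = 1.92 x 10^-3 M.
Ksp = [La^3+][IO3^-]^3
Ksp = 6.4 × 10^-4 × (1.92 × 10^-3)^3 = 4.5 × 10^-12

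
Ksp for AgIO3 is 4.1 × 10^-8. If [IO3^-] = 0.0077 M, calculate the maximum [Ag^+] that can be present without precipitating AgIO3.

5.3 x 10^-6 M

AgIO3(s) <=> Ag^+(aq) + IO3^-(aq)
Ksp = [Ag^+][IO3^-]
Precipitation begins when Q = Ksp. With [IO3^-] = 0.0077 M:
4.1 × 10^-8 = (0.0077) × [Ag^+]
[Ag^+] = (4.1 × 10^-8 / 7.7 × 10^-3) = 5.3 x 10^-6 M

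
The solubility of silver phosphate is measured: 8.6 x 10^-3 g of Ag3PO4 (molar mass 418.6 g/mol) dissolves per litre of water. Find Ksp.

Ksp ≈ 4.8e-18

Molar solubility s = (8.6 × 10^-3 g/L) / (418.6 g/mol) = 2.05 x 10^-5 M.
Ag3PO4(s) ⇌ 3 Ag^+ + PO4^3-
With molar solubility s: [Ag^+] = 3s, [PO4^3-] = s.
Ksp = [Ag^+]^3[PO4^3-]
Ksp = (3s)^3s = 27s^4
With s = 2.05 × 10^-5: Ksp = 4.8 × 10^-18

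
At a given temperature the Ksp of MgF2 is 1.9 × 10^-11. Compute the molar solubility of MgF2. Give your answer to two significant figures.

s = 1.7 × 10^-4 M

MgF2(s) ⇌ Mg^2+(aq) + 2 F^-(aq)
Ksp = [Mg^2+][F^-]^2
For each mole of MgF2 that dissolves: [Mg^2+] = s, [F^-] = 2s.
Ksp = s(2s)^2 = 4s^3
s = (1.9 × 10^-11 / 4)^(1/3) = 1.7 x 10^-4 M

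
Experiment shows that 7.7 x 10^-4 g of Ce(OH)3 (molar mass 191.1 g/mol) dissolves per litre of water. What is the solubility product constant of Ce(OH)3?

7.1e-21

Molar solubility s = (7.7 × 10^-4 g/L) / (191.1 g/mol) = 4.03 × 10^-6 M.
Ce(OH)3(s) ⇌ Ce^3+(aq) + 3 OH^-(aq)
If s mol/L of Ce(OH)3 dissolves, [Ce^3+] = s and [OH^-] = 3s.
Ksp = [Ce^3+][OH^-]^3
So Ksp = s × (3s)^3 = 27s^4
With s = 4.03 × 10^-6: Ksp = 7.1 × 10^-21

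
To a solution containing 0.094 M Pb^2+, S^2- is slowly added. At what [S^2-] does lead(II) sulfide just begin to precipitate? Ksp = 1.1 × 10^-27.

[S^2-] = 1.2e-26 M

PbS(s) ⇌ Pb^2+(aq) + S^2-(aq)
Ksp = [Pb^2+][S^2-]
Precipitation begins when Q = Ksp. With [Pb^2+] = 0.094 M:
1.1 × 10^-27 = (0.094) × [S^2-]
[S^2-] = (1.1 × 10^-27 / 9.4 × 10^-2) = 1.2 × 10^-26 M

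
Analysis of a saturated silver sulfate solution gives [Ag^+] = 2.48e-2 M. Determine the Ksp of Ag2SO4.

Ksp ≈ 7.63 × 10^-6

Ag2SO4(s) <=> 2 Ag^+(aq) + SO4^2-(aq)
Stoichiometry gives [SO4^2-] = (1/2)[Ag^+] = 1.240 × 10^-2 M.
Ksp = [Ag^+]^2[SO4^2-]
Ksp = (2.48 × 10^-2)^2 × 1.240 × 10^-2 = 7.63 x 10^-6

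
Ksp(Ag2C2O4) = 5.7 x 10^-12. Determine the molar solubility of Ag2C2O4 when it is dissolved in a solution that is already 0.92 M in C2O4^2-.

Ag2C2O4(s) <=> 2 Ag^+(aq) + C2O4^2-(aq)
Ksp = [Ag^+]^2[C2O4^2-]
Let s = moles of Ag2C2O4 that dissolve per litre. [Ag^+] = 2s, [C2O4^2-] = 0.92 + s ≈ 0.92 (common-ion effect: C2O4^2- is already 0.92 M).
Ksp ≈ (2s)^2 × 0.92
s = 1.2 x 10^-6 M
Check: s = 1.2 × 10^-6 ≪ 0.92, so the approximation is valid.

s = 1.2 × 10^-6 M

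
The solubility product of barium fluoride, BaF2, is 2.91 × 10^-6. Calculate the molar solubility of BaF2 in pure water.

BaF2(s) ⇌ Ba^2+(aq) + 2 F^-(aq)
Ksp = [Ba^2+][F^-]^2
If s mol/L of BaF2 dissolves, [Ba^2+] = s and [F^-] = 2s.
So Ksp = s × (2s)^2 = 4s^3
Solving, s = (2.91 × 10^-6/4)^(1/3) = 8.99 x 10^-3 M

s ≈ 8.99 × 10^-3 M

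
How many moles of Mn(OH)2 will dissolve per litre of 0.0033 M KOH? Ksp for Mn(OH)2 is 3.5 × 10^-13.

Mn(OH)2(s) ⇌ Mn^2+ + 2 OH^-
Ksp = [Mn^2+][OH^-]^2
Let s = moles of Mn(OH)2 that dissolve per litre. [Mn^2+] = s, [OH^-] = 0.0033 + 2s ≈ 0.0033 (Ksp is small, so little additional dissolves).
Ksp ≈ s × (0.0033)^2
s = 3.2 × 10^-8 M
Check: 2s = 6.4 × 10^-8 ≪ 0.0033, so the approximation is valid.

s ≈ 3.2 x 10^-8 M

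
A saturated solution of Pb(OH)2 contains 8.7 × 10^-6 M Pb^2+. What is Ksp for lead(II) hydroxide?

Ksp = 2.6e-15

Pb(OH)2(s) ⇌ Pb^2+(aq) + 2 OH^-(aq)
Stoichiometry gives [OH^-] = (2/1)[Pb^2+] = 1.74 × 10^-5 M.
Ksp = [Pb^2+][OH^-]^2
Ksp = 8.7 × 10^-6 × (1.74 × 10^-5)^2 = 2.6 x 10^-15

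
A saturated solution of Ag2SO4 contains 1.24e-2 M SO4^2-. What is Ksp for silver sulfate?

Ag2SO4(s) ⇌ 2 Ag^+ + SO4^2-
Stoichiometry gives [Ag^+] = (2/1)[SO4^2-] = 2.480 x 10^-2 M.
Ksp = [Ag^+]^2[SO4^2-]
Ksp = (2.480 × 10^-2)^2 × 1.24 x 10^-2 = 7.63 × 10^-6

Ksp ≈ 7.63 × 10^-6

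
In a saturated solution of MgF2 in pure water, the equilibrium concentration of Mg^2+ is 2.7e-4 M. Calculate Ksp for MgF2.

MgF2(s) ⇌ Mg^2+ + 2 F^-
Stoichiometry gives [F^-] = (2/1)[Mg^2+] = 5.40 × 10^-4 M.
Ksp = [Mg^2+][F^-]^2
Ksp = 2.7 × 10^-4 × (5.40 x 10^-4)^2 = 7.9 x 10^-11

Ksp = 7.9 × 10^-11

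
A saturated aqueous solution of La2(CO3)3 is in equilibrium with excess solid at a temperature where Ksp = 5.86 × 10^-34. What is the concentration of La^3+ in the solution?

La2(CO3)3(s) <=> 2 La^3+ + 3 CO3^2-
Ksp = [La^3+]^2[CO3^2-]^3
With molar solubility s: [La^3+] = 2s, [CO3^2-] = 3s.
Ksp = (2s)^2(3s)^3 = 108s^5
Solving, s = (5.86 × 10^-34/108)^(1/5) = 8.849 × 10^-8 M
[La^3+] = 2s = 1.77 × 10^-7 M

[La^3+] = 1.77e-7 M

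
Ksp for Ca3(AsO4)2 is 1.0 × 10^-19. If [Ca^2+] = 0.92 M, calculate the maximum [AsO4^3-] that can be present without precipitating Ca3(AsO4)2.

[AsO4^3-] ≈ 3.6e-10 M

Ca3(AsO4)2(s) ⇌ 3 Ca^2+ + 2 AsO4^3-
Ksp = [Ca^2+]^3[AsO4^3-]^2
Precipitation begins when Q = Ksp. With [Ca^2+] = 0.92 M:
1.0 × 10^-19 = (0.92)^3 × [AsO4^3-]^2
[AsO4^3-] = (1.0 × 10^-19 / 7.79 × 10^-1)^(1/2) = 3.6 × 10^-10 M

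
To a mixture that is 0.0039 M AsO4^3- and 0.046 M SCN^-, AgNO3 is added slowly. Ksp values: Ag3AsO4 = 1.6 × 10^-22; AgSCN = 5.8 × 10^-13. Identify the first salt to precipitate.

AgSCN

Precipitation of each salt starts when its ion product equals its Ksp.
For Ag3AsO4: 1.6 × 10^-22 = 0.0039 × [Ag^+]^3  ⇒  [Ag^+] = 3.4 × 10^-7 M.
For AgSCN: 5.8 × 10^-13 = 0.046 × [Ag^+]  ⇒  [Ag^+] = 1.3 × 10^-11 M.
The salt with the lower threshold [Ag^+] precipitates first: AgSCN.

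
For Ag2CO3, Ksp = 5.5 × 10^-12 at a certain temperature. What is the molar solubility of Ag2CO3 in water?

s = 1.1 x 10^-4 M

Ag2CO3(s) ⇌ 2 Ag^+(aq) + CO3^2-(aq)
Ksp = [Ag^+]^2[CO3^2-]
For each mole of Ag2CO3 that dissolves: [Ag^+] = 2s, [CO3^2-] = s.
Ksp = (2s)^2s = 4s^3
s^3 = 5.5 × 10^-12 / 4, so s = 1.1 × 10^-4 M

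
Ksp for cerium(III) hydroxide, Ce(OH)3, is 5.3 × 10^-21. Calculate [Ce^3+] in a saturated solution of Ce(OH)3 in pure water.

[Ce^3+] ≈ 3.7 × 10^-6 M

Ce(OH)3(s) ⇌ Ce^3+(aq) + 3 OH^-(aq)
Ksp = [Ce^3+][OH^-]^3
For each mole of Ce(OH)3 that dissolves: [Ce^3+] = s, [OH^-] = 3s.
Ksp = s(3s)^3 = 27s^4
s^4 = 5.3 × 10^-21 / 27, so s = 3.74 x 10^-6 M
[Ce^3+] = s = 3.7 × 10^-6 M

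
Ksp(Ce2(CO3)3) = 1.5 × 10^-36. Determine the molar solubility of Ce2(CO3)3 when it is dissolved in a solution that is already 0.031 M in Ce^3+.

Ce2(CO3)3(s) ⇌ 2 Ce^3+ + 3 CO3^2-
Ksp = [Ce^3+]^2[CO3^2-]^3
If s mol/L dissolves here, [Ce^3+] = 0.031 + 2s ≈ 0.031, [CO3^2-] = 3s (common-ion effect: Ce^3+ is already 0.031 M).
Ksp ≈ (0.031)^2 × (3s)^3
s = 3.9 × 10^-12 M
Check: 2s = 7.7 × 10^-12 ≪ 0.031, so the approximation is valid.

s ≈ 3.9 × 10^-12 M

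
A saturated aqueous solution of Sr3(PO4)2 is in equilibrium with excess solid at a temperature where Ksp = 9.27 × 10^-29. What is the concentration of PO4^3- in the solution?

Sr3(PO4)2(s) ⇌ 3 Sr^2+ + 2 PO4^3-
Ksp = [Sr^2+]^3[PO4^3-]^2
For each mole of Sr3(PO4)2 that dissolves: [Sr^2+] = 3s, [PO4^3-] = 2s.
Ksp = (3s)^3(2s)^2 = 108s^5
s^5 = 9.27 × 10^-29 / 108, so s = 9.699 × 10^-7 M
[PO4^3-] = 2s = 1.94 × 10^-6 M

[PO4^3-] = 1.94e-6 M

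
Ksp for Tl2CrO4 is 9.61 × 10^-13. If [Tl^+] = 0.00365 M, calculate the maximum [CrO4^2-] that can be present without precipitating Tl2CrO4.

[CrO4^2-] ≈ 7.21e-8 M

Tl2CrO4(s) ⇌ 2 Tl^+ + CrO4^2-
Ksp = [Tl^+]^2[CrO4^2-]
Precipitation begins when Q = Ksp. With [Tl^+] = 0.00365 M:
9.61 × 10^-13 = (0.00365)^2 × [CrO4^2-]
[CrO4^2-] = (9.61 × 10^-13 / 1.332 x 10^-5) = 7.21 × 10^-8 M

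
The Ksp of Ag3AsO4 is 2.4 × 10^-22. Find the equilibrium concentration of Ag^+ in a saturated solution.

Ag3AsO4(s) ⇌ 3 Ag^+(aq) + AsO4^3-(aq)
Ksp = [Ag^+]^3[AsO4^3-]
With molar solubility s: [Ag^+] = 3s, [AsO4^3-] = s.
Ksp = (3s)^3s = 27s^4
s = (2.4 × 10^-22 / 27)^(1/4) = 1.73 x 10^-6 M
[Ag^+] = 3s = 5.2 × 10^-6 M

5.2 × 10^-6 M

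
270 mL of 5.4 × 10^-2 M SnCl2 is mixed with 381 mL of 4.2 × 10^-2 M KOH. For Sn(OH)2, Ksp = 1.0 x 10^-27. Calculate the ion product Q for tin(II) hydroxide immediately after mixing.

Total volume = 270 + 381 = 651 mL.
[Sn^2+] = 5.4 x 10^-2 × (270/651) = 2.24 × 10^-2 M
[OH^-] = 4.2 × 10^-2 × (381/651) = 2.46 × 10^-2 M
Sn(OH)2(s) ⇌ Sn^2+ + 2 OH^-, so Q = [Sn^2+][OH^-]^2
Q = (2.24 x 10^-2)(2.46 × 10^-2)^2 = 1.4 × 10^-5
Q > Ksp, so Sn(OH)2 will precipitate.

1.4 × 10^-5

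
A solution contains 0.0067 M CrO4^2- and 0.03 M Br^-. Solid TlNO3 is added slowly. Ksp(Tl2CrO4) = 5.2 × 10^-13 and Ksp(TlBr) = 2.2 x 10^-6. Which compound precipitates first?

Tl2CrO4

Each salt begins to precipitate when Q = Ksp, i.e. when [Tl^+] reaches its threshold.
For Tl2CrO4: 5.2 × 10^-13 = 0.0067 × [Tl^+]^2  ⇒  [Tl^+] = 8.8 × 10^-6 M.
For TlBr: 2.2 x 10^-6 = 0.03 × [Tl^+]  ⇒  [Tl^+] = 7.3 × 10^-5 M.
The salt with the lower threshold [Tl^+] precipitates first: Tl2CrO4.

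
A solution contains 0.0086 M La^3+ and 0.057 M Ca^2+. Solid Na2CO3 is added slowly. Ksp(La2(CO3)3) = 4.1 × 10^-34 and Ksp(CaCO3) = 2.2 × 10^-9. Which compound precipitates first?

La2(CO3)3

Precipitation of each salt starts when its ion product equals its Ksp.
For La2(CO3)3: 4.1 × 10^-34 = (0.0086)^2 × [CO3^2-]^3  ⇒  [CO3^2-] = 1.8 × 10^-10 M.
For CaCO3: 2.2 × 10^-9 = 0.057 × [CO3^2-]  ⇒  [CO3^2-] = 3.9 x 10^-8 M.
The salt with the lower threshold [CO3^2-] precipitates first: La2(CO3)3.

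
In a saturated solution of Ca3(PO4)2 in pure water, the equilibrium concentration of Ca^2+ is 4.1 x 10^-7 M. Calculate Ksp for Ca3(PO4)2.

Ca3(PO4)2(s) <=> 3 Ca^2+ + 2 PO4^3-
Stoichiometry gives [PO4^3-] = (2/3)[Ca^2+] = 2.73 × 10^-7 M.
Ksp = [Ca^2+]^3[PO4^3-]^2
Ksp = (4.1 × 10^-7)^3 × (2.73 × 10^-7)^2 = 5.1 × 10^-33

Ksp ≈ 5.1 × 10^-33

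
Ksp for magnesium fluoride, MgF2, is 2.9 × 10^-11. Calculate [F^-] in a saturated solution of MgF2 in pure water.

MgF2(s) ⇌ Mg^2+ + 2 F^-
Ksp = [Mg^2+][F^-]^2
With molar solubility s: [Mg^2+] = s, [F^-] = 2s.
Ksp = s(2s)^2 = 4s^3
Solving, s = (2.9 × 10^-11/4)^(1/3) = 1.94 × 10^-4 M
[F^-] = 2s = 3.9 × 10^-4 M

[F^-] ≈ 3.9 x 10^-4 M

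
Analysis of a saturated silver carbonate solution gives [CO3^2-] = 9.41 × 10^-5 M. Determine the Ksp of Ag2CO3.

Ksp ≈ 3.33 x 10^-12

Ag2CO3(s) <=> 2 Ag^+(aq) + CO3^2-(aq)
Stoichiometry gives [Ag^+] = (2/1)[CO3^2-] = 1.882 x 10^-4 M.
Ksp = [Ag^+]^2[CO3^2-]
Ksp = (1.882 x 10^-4)^2 × 9.41 x 10^-5 = 3.33 x 10^-12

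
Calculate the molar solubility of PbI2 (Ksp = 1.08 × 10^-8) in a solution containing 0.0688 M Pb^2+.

s = 1.98 x 10^-4 M

PbI2(s) ⇌ Pb^2+(aq) + 2 I^-(aq)
Ksp = [Pb^2+][I^-]^2
If s mol/L dissolves here, [Pb^2+] = 0.0688 + s ≈ 0.0688, [I^-] = 2s (common-ion effect: Pb^2+ is already 0.0688 M).
Ksp ≈ 0.0688 × (2s)^2
s = 1.98 x 10^-4 M
Check: s = 2.0 × 10^-4 ≪ 0.0688, so the approximation is valid.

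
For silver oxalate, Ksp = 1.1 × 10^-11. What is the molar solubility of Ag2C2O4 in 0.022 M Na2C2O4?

s ≈ 1.1 x 10^-5 M

Ag2C2O4(s) ⇌ 2 Ag^+(aq) + C2O4^2-(aq)
Ksp = [Ag^+]^2[C2O4^2-]
If s mol/L dissolves here, [Ag^+] = 2s, [C2O4^2-] = 0.022 + s ≈ 0.022 (common-ion effect: C2O4^2- is already 0.022 M).
Ksp ≈ (2s)^2 × 0.022
s = 1.1 × 10^-5 M
Check: s = 1.1 × 10^-5 ≪ 0.022, so the approximation is valid.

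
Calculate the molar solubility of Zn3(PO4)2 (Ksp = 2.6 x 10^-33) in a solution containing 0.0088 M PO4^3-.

Zn3(PO4)2(s) ⇌ 3 Zn^2+(aq) + 2 PO4^3-(aq)
Ksp = [Zn^2+]^3[PO4^3-]^2
If s mol/L dissolves here, [Zn^2+] = 3s, [PO4^3-] = 0.0088 + 2s ≈ 0.0088 (common-ion effect: PO4^3- is already 0.0088 M).
Ksp ≈ (3s)^3 × (0.0088)^2
s = 1.1 × 10^-10 M
Check: 2s = 2.2 x 10^-10 ≪ 0.0088, so the approximation is valid.

s ≈ 1.1 × 10^-10 M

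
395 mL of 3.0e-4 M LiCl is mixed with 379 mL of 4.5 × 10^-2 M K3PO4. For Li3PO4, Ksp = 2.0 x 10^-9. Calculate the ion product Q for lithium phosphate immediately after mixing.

Total volume = 395 + 379 = 774 mL.
[Li^+] = 3.0 × 10^-4 × (395/774) = 1.53 × 10^-4 M
[PO4^3-] = 4.5 × 10^-2 × (379/774) = 2.20 × 10^-2 M
Li3PO4(s) <=> 3 Li^+(aq) + PO4^3-(aq), so Q = [Li^+]^3[PO4^3-]
Q = (1.53 × 10^-4)^3(2.20 × 10^-2) = 7.9 x 10^-14
Q < Ksp, so no precipitate of Li3PO4 forms.

7.9 × 10^-14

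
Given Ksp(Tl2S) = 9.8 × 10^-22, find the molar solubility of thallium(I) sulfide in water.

Tl2S(s) ⇌ 2 Tl^+(aq) + S^2-(aq)
Ksp = [Tl^+]^2[S^2-]
If s mol/L of Tl2S dissolves, [Tl^+] = 2s and [S^2-] = s.
So Ksp = (2s)^2 × s = 4s^3
s = (9.8 × 10^-22 / 4)^(1/3) = 6.3 × 10^-8 M

s ≈ 6.3e-8 M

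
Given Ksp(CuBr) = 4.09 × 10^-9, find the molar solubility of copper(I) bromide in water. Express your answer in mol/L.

s = 6.40e-5 M

CuBr(s) ⇌ Cu^+(aq) + Br^-(aq)
Ksp = [Cu^+][Br^-]
For each mole of CuBr that dissolves: [Cu^+] = s, [Br^-] = s.
Ksp = s^2
s = √(4.09 × 10^-9) = 6.40 × 10^-5 M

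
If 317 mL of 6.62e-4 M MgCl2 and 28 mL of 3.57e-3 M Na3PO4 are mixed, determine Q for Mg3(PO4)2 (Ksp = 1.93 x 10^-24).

Total volume = 317 + 28 = 345 mL.
[Mg^2+] = 6.62 × 10^-4 × (317/345) = 6.083 × 10^-4 M
[PO4^3-] = 3.57 × 10^-3 × (28/345) = 2.897 × 10^-4 M
Mg3(PO4)2(s) ⇌ 3 Mg^2+(aq) + 2 PO4^3-(aq), so Q = [Mg^2+]^3[PO4^3-]^2
Q = (6.083 × 10^-4)^3(2.897 x 10^-4)^2 = 1.89 x 10^-17
Q > Ksp, so Mg3(PO4)2 will precipitate.

Q = 1.89 × 10^-17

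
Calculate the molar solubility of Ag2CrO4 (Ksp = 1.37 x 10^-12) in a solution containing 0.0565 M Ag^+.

s = 4.29e-10 M

Ag2CrO4(s) ⇌ 2 Ag^+ + CrO4^2-
Ksp = [Ag^+]^2[CrO4^2-]
Let s = moles of Ag2CrO4 that dissolve per litre. [Ag^+] = 0.0565 + 2s ≈ 0.0565, [CrO4^2-] = s (since the Ag^+ already present dominates).
Ksp ≈ (0.0565)^2 × s
s = 4.29 × 10^-10 M
Check: 2s = 8.6 × 10^-10 ≪ 0.0565, so the approximation is valid.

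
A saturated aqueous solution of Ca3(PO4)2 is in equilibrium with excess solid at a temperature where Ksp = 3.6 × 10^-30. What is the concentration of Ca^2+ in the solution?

Ca3(PO4)2(s) <=> 3 Ca^2+ + 2 PO4^3-
Ksp = [Ca^2+]^3[PO4^3-]^2
For each mole of Ca3(PO4)2 that dissolves: [Ca^2+] = 3s, [PO4^3-] = 2s.
Substituting: Ksp = (3s)^3(2s)^2 = 108s^5
Solving, s = (3.6 × 10^-30/108)^(1/5) = 5.06 × 10^-7 M
[Ca^2+] = 3s = 1.5 × 10^-6 M

1.5 x 10^-6 M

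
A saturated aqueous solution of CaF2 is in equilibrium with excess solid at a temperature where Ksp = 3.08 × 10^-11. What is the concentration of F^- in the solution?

CaF2(s) <=> Ca^2+ + 2 F^-
Ksp = [Ca^2+][F^-]^2
Let s = molar solubility. Then [Ca^2+] = s and [F^-] = 2s.
Ksp = s(2s)^2 = 4s^3
Solving, s = (3.08 × 10^-11/4)^(1/3) = 1.975 × 10^-4 M
[F^-] = 2s = 3.95 x 10^-4 M

[F^-] ≈ 3.95e-4 M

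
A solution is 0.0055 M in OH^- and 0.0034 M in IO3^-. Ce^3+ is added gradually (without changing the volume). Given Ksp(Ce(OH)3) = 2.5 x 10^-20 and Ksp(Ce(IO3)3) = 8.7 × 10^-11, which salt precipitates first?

Ce(OH)3

Each salt begins to precipitate when Q = Ksp, i.e. when [Ce^3+] reaches its threshold.
For Ce(OH)3: 2.5 x 10^-20 = (0.0055)^3 × [Ce^3+]  ⇒  [Ce^3+] = 1.5 × 10^-13 M.
For Ce(IO3)3: 8.7 × 10^-11 = (0.0034)^3 × [Ce^3+]  ⇒  [Ce^3+] = 2.2 × 10^-3 M.
The salt with the lower threshold [Ce^3+] precipitates first: Ce(OH)3.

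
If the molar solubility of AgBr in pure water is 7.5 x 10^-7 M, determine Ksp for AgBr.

5.6 x 10^-13

AgBr(s) ⇌ Ag^+(aq) + Br^-(aq)
If s mol/L of AgBr dissolves, [Ag^+] = s and [Br^-] = s.
Ksp = [Ag^+][Br^-]
Ksp = s^2
Ksp = (7.5 × 10^-7)^2 = 5.6 × 10^-13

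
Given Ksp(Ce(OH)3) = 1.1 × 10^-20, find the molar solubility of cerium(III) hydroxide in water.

s = 4.5 × 10^-6 M

Ce(OH)3(s) ⇌ Ce^3+(aq) + 3 OH^-(aq)
Ksp = [Ce^3+][OH^-]^3
For each mole of Ce(OH)3 that dissolves: [Ce^3+] = s, [OH^-] = 3s.
Substituting: Ksp = s(3s)^3 = 27s^4
Solving, s = (1.1 × 10^-20/27)^(1/4) = 4.5 x 10^-6 M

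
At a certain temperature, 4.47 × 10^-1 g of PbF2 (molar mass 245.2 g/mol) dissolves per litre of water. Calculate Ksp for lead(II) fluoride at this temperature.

Ksp ≈ 2.42e-8

Molar solubility s = (4.47 x 10^-1 g/L) / (245.2 g/mol) = 1.823 × 10^-3 M.
PbF2(s) <=> Pb^2+ + 2 F^-
With molar solubility s: [Pb^2+] = s, [F^-] = 2s.
Ksp = [Pb^2+][F^-]^2
So Ksp = s × (2s)^2 = 4s^3
Ksp = 4 × (1.823 × 10^-3)^3 = 2.42 x 10^-8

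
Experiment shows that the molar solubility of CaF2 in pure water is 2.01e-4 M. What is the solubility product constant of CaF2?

CaF2(s) ⇌ Ca^2+ + 2 F^-
For each mole of CaF2 that dissolves: [Ca^2+] = s, [F^-] = 2s.
Ksp = [Ca^2+][F^-]^2
Substituting: Ksp = s(2s)^2 = 4s^3
Ksp = 4 × (2.01 × 10^-4)^3 = 3.25 × 10^-11

Ksp ≈ 3.25e-11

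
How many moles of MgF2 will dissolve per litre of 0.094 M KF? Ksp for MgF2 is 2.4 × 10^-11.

MgF2(s) ⇌ Mg^2+ + 2 F^-
Ksp = [Mg^2+][F^-]^2
Let s = moles of MgF2 that dissolve per litre. [Mg^2+] = s, [F^-] = 0.094 + 2s ≈ 0.094 (Ksp is small, so little additional dissolves).
Ksp ≈ s × (0.094)^2
s = 2.7 × 10^-9 M
Check: 2s = 5.4 × 10^-9 ≪ 0.094, so the approximation is valid.

s ≈ 2.7 x 10^-9 M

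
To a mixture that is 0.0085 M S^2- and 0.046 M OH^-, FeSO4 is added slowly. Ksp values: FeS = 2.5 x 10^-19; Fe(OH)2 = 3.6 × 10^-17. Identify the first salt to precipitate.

FeS

Each salt begins to precipitate when Q = Ksp, i.e. when [Fe^2+] reaches its threshold.
For FeS: 2.5 x 10^-19 = 0.0085 × [Fe^2+]  ⇒  [Fe^2+] = 2.9 × 10^-17 M.
For Fe(OH)2: 3.6 × 10^-17 = (0.046)^2 × [Fe^2+]  ⇒  [Fe^2+] = 1.7 × 10^-14 M.
The salt with the lower threshold [Fe^2+] precipitates first: FeS.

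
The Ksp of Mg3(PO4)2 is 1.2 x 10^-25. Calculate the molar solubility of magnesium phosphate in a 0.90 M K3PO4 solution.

s ≈ 1.8e-9 M

Mg3(PO4)2(s) <=> 3 Mg^2+ + 2 PO4^3-
Ksp = [Mg^2+]^3[PO4^3-]^2
Let s be the molar solubility in this solution. [Mg^2+] = 3s, [PO4^3-] = 0.90 + 2s ≈ 0.90 (Ksp is small, so little additional dissolves).
Ksp ≈ (3s)^3 × (0.90)^2
s = 1.8 × 10^-9 M
Check: 2s = 3.5 x 10^-9 ≪ 0.90, so the approximation is valid.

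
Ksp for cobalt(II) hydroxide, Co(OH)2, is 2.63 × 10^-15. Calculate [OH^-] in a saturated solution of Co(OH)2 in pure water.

1.74 x 10^-5 M

Co(OH)2(s) <=> Co^2+ + 2 OH^-
Ksp = [Co^2+][OH^-]^2
If s mol/L of Co(OH)2 dissolves, [Co^2+] = s and [OH^-] = 2s.
So Ksp = s × (2s)^2 = 4s^3
s^3 = 2.63 × 10^-15 / 4, so s = 8.696 x 10^-6 M
[OH^-] = 2s = 1.74 × 10^-5 M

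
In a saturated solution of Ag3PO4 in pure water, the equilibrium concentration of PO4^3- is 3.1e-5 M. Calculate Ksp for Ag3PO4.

Ksp = 2.5e-17

Ag3PO4(s) <=> 3 Ag^+(aq) + PO4^3-(aq)
Stoichiometry gives [Ag^+] = (3/1)[PO4^3-] = 9.30 × 10^-5 M.
Ksp = [Ag^+]^3[PO4^3-]
Ksp = (9.30 × 10^-5)^3 × 3.1 × 10^-5 = 2.5 x 10^-17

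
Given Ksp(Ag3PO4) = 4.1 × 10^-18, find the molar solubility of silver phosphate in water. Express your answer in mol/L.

Ag3PO4(s) ⇌ 3 Ag^+ + PO4^3-
Ksp = [Ag^+]^3[PO4^3-]
Let s = molar solubility. Then [Ag^+] = 3s and [PO4^3-] = s.
Substituting: Ksp = (3s)^3s = 27s^4
Solving, s = (4.1 × 10^-18/27)^(1/4) = 2.0 × 10^-5 M

2.0 × 10^-5 M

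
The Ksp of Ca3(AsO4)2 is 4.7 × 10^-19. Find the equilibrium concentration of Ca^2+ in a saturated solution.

Ca3(AsO4)2(s) ⇌ 3 Ca^2+(aq) + 2 AsO4^3-(aq)
Ksp = [Ca^2+]^3[AsO4^3-]^2
With molar solubility s: [Ca^2+] = 3s, [AsO4^3-] = 2s.
Ksp = (3s)^3(2s)^2 = 108s^5
s^5 = 4.7 × 10^-19 / 108, so s = 8.47 × 10^-5 M
[Ca^2+] = 3s = 2.5 × 10^-4 M

[Ca^2+] ≈ 2.5e-4 M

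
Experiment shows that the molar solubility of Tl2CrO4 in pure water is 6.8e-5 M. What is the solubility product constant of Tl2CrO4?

Ksp = 1.3 × 10^-12

Tl2CrO4(s) ⇌ 2 Tl^+(aq) + CrO4^2-(aq)
For each mole of Tl2CrO4 that dissolves: [Tl^+] = 2s, [CrO4^2-] = s.
Ksp = [Tl^+]^2[CrO4^2-]
Ksp = (2s)^2s = 4s^3
With s = 6.8 × 10^-5: Ksp = 1.3 x 10^-12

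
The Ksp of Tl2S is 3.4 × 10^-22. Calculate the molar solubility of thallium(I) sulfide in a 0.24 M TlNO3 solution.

s = 5.9e-21 M

Tl2S(s) ⇌ 2 Tl^+(aq) + S^2-(aq)
Ksp = [Tl^+]^2[S^2-]
Let s be the molar solubility in this solution. [Tl^+] = 0.24 + 2s ≈ 0.24, [S^2-] = s (Ksp is small, so little additional dissolves).
Ksp ≈ (0.24)^2 × s
s = 5.9 × 10^-21 M
Check: 2s = 1.2 × 10^-20 ≪ 0.24, so the approximation is valid.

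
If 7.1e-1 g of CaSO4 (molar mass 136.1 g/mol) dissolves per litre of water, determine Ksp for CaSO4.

2.7 x 10^-5

Molar solubility s = (7.1 × 10^-1 g/L) / (136.1 g/mol) = 5.22 × 10^-3 M.
CaSO4(s) ⇌ Ca^2+ + SO4^2-
Let s = molar solubility. Then [Ca^2+] = s and [SO4^2-] = s.
Ksp = [Ca^2+][SO4^2-]
Ksp = s × s = s^2
With s = 5.22 x 10^-3: Ksp = 2.7 × 10^-5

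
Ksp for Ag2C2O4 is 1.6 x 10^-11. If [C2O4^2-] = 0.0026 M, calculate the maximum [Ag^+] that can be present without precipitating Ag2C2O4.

Ag2C2O4(s) ⇌ 2 Ag^+ + C2O4^2-
Ksp = [Ag^+]^2[C2O4^2-]
Precipitation begins when Q = Ksp. With [C2O4^2-] = 0.0026 M:
1.6 x 10^-11 = (0.0026) × [Ag^+]^2
[Ag^+] = (1.6 x 10^-11 / 2.6 x 10^-3)^(1/2) = 7.8 × 10^-5 M

[Ag^+] ≈ 7.8e-5 M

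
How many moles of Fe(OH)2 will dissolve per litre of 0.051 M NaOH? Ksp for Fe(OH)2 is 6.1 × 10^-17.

s = 2.3e-14 M

Fe(OH)2(s) <=> Fe^2+ + 2 OH^-
Ksp = [Fe^2+][OH^-]^2
If s mol/L dissolves here, [Fe^2+] = s, [OH^-] = 0.051 + 2s ≈ 0.051 (Ksp is small, so little additional dissolves).
Ksp ≈ s × (0.051)^2
s = 2.3 x 10^-14 M
Check: 2s = 4.7 × 10^-14 ≪ 0.051, so the approximation is valid.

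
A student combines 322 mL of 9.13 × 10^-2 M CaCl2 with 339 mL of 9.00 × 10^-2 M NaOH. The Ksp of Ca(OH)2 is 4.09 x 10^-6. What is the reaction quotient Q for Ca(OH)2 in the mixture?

Q ≈ 9.48 x 10^-5

Total volume = 322 + 339 = 661 mL.
[Ca^2+] = 9.13 × 10^-2 × (322/661) = 4.448 x 10^-2 M
[OH^-] = 9.00 × 10^-2 × (339/661) = 4.616 x 10^-2 M
Ca(OH)2(s) <=> Ca^2+ + 2 OH^-, so Q = [Ca^2+][OH^-]^2
Q = (4.448 × 10^-2)(4.616 × 10^-2)^2 = 9.48 × 10^-5
Q > Ksp, so Ca(OH)2 will precipitate.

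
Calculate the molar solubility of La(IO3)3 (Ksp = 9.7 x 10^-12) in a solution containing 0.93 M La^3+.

La(IO3)3(s) ⇌ La^3+ + 3 IO3^-
Ksp = [La^3+][IO3^-]^3
Let s = moles of La(IO3)3 that dissolve per litre. [La^3+] = 0.93 + s ≈ 0.93, [IO3^-] = 3s (since the La^3+ already present dominates).
Ksp ≈ 0.93 × (3s)^3
s = 7.3 × 10^-5 M
Check: s = 7.3 × 10^-5 ≪ 0.93, so the approximation is valid.

7.3e-5 M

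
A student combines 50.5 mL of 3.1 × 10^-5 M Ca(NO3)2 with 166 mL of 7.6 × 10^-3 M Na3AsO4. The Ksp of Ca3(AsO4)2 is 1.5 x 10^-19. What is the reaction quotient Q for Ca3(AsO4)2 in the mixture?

Q = 1.3e-20

Total volume = 50.5 + 166 = 216.5 mL.
[Ca^2+] = 3.1 × 10^-5 × (50.5/216.5) = 7.23 × 10^-6 M
[AsO4^3-] = 7.6 × 10^-3 × (166/216.5) = 5.83 × 10^-3 M
Ca3(AsO4)2(s) ⇌ 3 Ca^2+ + 2 AsO4^3-, so Q = [Ca^2+]^3[AsO4^3-]^2
Q = (7.23 × 10^-6)^3(5.83 × 10^-3)^2 = 1.3 x 10^-20
Q < Ksp, so no precipitate of Ca3(AsO4)2 forms.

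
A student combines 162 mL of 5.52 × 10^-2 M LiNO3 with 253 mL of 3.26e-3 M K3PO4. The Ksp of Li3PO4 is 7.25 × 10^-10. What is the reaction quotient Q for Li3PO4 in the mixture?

Total volume = 162 + 253 = 415 mL.
[Li^+] = 5.52 × 10^-2 × (162/415) = 2.155 × 10^-2 M
[PO4^3-] = 3.26 × 10^-3 × (253/415) = 1.987 × 10^-3 M
Li3PO4(s) ⇌ 3 Li^+ + PO4^3-, so Q = [Li^+]^3[PO4^3-]
Q = (2.155 x 10^-2)^3(1.987 × 10^-3) = 1.99 × 10^-8
Q > Ksp, so Li3PO4 will precipitate.

Q = 1.99 x 10^-8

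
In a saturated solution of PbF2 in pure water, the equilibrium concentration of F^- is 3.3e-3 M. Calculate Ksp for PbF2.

PbF2(s) ⇌ Pb^2+(aq) + 2 F^-(aq)
Stoichiometry gives [Pb^2+] = (1/2)[F^-] = 1.65 × 10^-3 M.
Ksp = [Pb^2+][F^-]^2
Ksp = 1.65 × 10^-3 × (3.3 × 10^-3)^2 = 1.8 × 10^-8

Ksp = 1.8 x 10^-8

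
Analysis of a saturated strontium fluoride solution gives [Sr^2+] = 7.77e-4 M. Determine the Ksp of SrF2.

1.88 x 10^-9

SrF2(s) <=> Sr^2+(aq) + 2 F^-(aq)
Stoichiometry gives [F^-] = (2/1)[Sr^2+] = 1.554 x 10^-3 M.
Ksp = [Sr^2+][F^-]^2
Ksp = 7.77 × 10^-4 × (1.554 × 10^-3)^2 = 1.88 × 10^-9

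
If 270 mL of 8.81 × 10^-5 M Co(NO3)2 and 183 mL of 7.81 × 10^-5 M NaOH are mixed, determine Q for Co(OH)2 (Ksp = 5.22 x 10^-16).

Total volume = 270 + 183 = 453 mL.
[Co^2+] = 8.81 x 10^-5 × (270/453) = 5.251 × 10^-5 M
[OH^-] = 7.81 × 10^-5 × (183/453) = 3.155 × 10^-5 M
Co(OH)2(s) ⇌ Co^2+(aq) + 2 OH^-(aq), so Q = [Co^2+][OH^-]^2
Q = (5.251 × 10^-5)(3.155 × 10^-5)^2 = 5.23 × 10^-14
Q > Ksp, so Co(OH)2 will precipitate.

Q ≈ 5.23 x 10^-14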